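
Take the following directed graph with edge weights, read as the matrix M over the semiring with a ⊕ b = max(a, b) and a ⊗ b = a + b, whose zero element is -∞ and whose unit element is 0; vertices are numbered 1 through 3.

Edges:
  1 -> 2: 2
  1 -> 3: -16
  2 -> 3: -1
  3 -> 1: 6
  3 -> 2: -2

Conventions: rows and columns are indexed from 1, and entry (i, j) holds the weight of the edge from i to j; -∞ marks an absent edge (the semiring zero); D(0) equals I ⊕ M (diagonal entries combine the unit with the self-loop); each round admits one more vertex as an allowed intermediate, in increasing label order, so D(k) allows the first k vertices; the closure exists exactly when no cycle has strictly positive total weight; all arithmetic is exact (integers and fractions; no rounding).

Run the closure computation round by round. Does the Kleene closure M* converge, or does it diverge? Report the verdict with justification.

D(0):
  [0, 2, -16]
  [-∞, 0, -1]
  [6, -2, 0]
D(1):
  [0, 2, -16]
  [-∞, 0, -1]
  [6, 8, 0]
Detection: at round 2, diagonal entry (3, 3) turns strictly positive.
Key observation: the cycle 3->1->2->3 has total weight 6 + 2 + (-1), which is strictly positive.
Answer: DIVERGES — positive cycle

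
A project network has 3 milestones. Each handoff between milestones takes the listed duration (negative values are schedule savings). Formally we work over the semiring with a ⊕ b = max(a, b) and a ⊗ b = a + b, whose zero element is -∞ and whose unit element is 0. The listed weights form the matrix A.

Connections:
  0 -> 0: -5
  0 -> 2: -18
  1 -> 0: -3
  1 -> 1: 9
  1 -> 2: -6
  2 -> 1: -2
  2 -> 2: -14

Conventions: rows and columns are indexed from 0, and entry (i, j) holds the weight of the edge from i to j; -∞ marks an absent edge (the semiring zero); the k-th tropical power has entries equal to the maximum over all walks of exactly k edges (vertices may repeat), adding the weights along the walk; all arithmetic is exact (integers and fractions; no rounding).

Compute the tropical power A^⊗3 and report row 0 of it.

A^⊗2:
  [-10, -20, -23]
  [6, 18, 3]
  [-5, 7, -8]
A^⊗3:
  [-15, -11, -26]
  [15, 27, 12]
  [4, 16, 1]
Answer: row 0 of A^⊗3 = [-15, -11, -26]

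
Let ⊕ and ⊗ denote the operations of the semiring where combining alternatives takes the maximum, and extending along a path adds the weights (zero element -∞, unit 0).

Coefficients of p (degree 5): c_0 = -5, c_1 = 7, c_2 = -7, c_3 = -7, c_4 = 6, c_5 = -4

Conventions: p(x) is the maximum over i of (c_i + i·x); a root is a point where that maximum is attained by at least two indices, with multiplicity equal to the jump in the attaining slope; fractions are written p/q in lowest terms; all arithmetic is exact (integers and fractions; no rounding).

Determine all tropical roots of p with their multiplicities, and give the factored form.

hull edge (i=0, c=-5) to (i=1, c=7): slope 12, span 1
hull edge (i=1, c=7) to (i=4, c=6): slope -1/3, span 3
hull edge (i=4, c=6) to (i=5, c=-4): slope -10, span 1
Factored form: p(x) = -4 ⊗ (x ⊕ (-12)) ⊗ (x ⊕ 1/3) ⊗ (x ⊕ 1/3) ⊗ (x ⊕ 1/3) ⊗ (x ⊕ 10)
Answer: roots = -12 (mult 1), 1/3 (mult 3), 10 (mult 1)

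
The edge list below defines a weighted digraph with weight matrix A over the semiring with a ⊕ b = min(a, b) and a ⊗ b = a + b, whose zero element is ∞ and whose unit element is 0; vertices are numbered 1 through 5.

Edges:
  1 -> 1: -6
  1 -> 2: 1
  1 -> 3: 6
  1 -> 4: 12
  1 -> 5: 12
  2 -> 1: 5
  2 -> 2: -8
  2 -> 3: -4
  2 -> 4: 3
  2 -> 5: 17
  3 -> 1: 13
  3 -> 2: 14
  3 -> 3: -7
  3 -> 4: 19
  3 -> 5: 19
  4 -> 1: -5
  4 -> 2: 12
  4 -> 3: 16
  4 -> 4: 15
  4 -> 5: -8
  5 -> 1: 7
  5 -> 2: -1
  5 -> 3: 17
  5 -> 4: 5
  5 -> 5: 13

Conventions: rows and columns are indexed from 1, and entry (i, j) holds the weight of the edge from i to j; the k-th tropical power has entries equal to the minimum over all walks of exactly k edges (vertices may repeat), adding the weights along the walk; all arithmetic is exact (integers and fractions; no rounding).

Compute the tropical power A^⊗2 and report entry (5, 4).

A^⊗2:
  [-12, -7, -3, 4, 4]
  [-3, -16, -12, -5, -5]
  [6, 6, -14, 12, 11]
  [-11, -9, 1, -3, 5]
  [0, -9, -5, 2, -3]
Key observation: the optimum is the walk 5->2->4, with weight (-1) + 3 = 2.
Optimal value attained by: walk 5->2->4.
Answer: (A^⊗2)[5][4] = 2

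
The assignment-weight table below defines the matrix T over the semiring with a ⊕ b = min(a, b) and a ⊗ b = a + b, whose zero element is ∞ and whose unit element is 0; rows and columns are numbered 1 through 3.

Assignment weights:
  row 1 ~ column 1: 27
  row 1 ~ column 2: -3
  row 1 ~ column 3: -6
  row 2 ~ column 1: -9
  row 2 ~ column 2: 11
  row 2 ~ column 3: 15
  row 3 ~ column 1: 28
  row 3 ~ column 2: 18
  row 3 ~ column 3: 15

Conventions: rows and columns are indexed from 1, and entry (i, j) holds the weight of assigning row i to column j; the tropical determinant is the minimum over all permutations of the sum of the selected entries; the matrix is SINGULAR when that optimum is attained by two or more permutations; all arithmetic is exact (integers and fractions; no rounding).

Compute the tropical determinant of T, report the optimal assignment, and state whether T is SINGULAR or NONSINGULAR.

σ = (1, 2, 3): 27 + 11 + 15 = 53
σ = (1, 3, 2): 27 + 15 + 18 = 60
σ = (2, 1, 3): (-3) + (-9) + 15 = 3
σ = (2, 3, 1): (-3) + 15 + 28 = 40
σ = (3, 1, 2): (-6) + (-9) + 18 = 3
σ = (3, 2, 1): (-6) + 11 + 28 = 33
Optimal value attained by: σ = (2, 1, 3).
Answer: det⊕(T) = 3; verdict: SINGULAR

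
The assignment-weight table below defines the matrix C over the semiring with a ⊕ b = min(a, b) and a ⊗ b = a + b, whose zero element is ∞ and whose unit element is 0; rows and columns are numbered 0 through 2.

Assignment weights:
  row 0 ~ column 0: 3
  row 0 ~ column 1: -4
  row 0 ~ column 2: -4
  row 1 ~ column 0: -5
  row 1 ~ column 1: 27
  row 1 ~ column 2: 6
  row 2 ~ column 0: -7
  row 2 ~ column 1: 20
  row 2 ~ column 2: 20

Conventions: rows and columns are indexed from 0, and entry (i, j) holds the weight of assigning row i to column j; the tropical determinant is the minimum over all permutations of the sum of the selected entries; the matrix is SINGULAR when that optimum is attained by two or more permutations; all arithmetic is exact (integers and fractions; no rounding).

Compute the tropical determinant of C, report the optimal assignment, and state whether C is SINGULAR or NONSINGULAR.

σ = (0, 1, 2): 3 + 27 + 20 = 50
σ = (0, 2, 1): 3 + 6 + 20 = 29
σ = (1, 0, 2): (-4) + (-5) + 20 = 11
σ = (1, 2, 0): (-4) + 6 + (-7) = -5
σ = (2, 0, 1): (-4) + (-5) + 20 = 11
σ = (2, 1, 0): (-4) + 27 + (-7) = 16
Optimal value attained by: σ = (1, 2, 0).
Answer: det⊕(C) = -5; verdict: NONSINGULAR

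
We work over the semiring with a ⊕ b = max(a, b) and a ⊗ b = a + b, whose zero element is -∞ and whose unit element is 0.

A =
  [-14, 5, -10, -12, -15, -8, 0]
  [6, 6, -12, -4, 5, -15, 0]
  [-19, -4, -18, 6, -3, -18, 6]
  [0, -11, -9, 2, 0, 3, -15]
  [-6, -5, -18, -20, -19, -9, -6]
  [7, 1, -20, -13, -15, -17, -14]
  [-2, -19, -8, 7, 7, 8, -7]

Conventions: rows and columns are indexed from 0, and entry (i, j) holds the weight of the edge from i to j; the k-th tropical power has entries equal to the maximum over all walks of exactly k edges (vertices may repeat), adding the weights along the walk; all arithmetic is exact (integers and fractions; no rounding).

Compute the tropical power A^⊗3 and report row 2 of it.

A^⊗2:
  [11, 11, -7, 7, 10, 8, 5]
  [12, 12, -4, 7, 11, 8, 6]
  [6, 2, -2, 13, 13, 14, -1]
  [10, 5, -7, 4, 2, 5, 0]
  [1, 1, -14, 1, 1, 2, -5]
  [7, 12, -3, -3, 6, -1, 7]
  [15, 9, -2, 9, 7, 10, 1]
A^⊗3:
  [17, 17, 1, 12, 16, 13, 11]
  [18, 18, 2, 13, 17, 14, 12]
  [21, 15, 4, 15, 13, 16, 7]
  [12, 15, 0, 7, 10, 8, 10]
  [9, 7, -8, 3, 6, 4, 1]
  [18, 18, 0, 14, 17, 15, 12]
  [17, 20, 5, 11, 14, 12, 15]
Answer: row 2 of A^⊗3 = [21, 15, 4, 15, 13, 16, 7]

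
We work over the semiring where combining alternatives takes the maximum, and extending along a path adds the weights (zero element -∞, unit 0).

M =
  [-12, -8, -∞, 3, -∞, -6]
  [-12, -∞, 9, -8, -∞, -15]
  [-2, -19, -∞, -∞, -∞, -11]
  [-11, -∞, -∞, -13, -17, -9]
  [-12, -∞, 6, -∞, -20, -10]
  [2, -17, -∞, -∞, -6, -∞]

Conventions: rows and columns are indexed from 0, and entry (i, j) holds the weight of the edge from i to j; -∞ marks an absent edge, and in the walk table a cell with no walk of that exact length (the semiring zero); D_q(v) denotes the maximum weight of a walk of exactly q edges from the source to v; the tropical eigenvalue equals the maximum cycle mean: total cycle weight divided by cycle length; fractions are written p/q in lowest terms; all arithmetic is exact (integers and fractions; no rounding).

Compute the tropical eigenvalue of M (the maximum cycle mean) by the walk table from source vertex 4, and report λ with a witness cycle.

q=0: [-∞, -∞, -∞, -∞, 0, -∞]
q=1: [-12, -∞, 6, -∞, -20, -10]
q=2: [4, -13, -14, -9, -16, -5]
q=3: [-3, -4, -4, 7, -11, -2]
q=4: [0, -11, 5, 0, -8, -2]
q=5: [3, -8, -2, 3, -8, -6]
q=6: [-4, -5, 1, 6, -12, -3]
Optimal cycle mean attained by: cycle 0->1->2->0, total (-8) + 9 + (-2), length 3.
Answer: λ = -1/3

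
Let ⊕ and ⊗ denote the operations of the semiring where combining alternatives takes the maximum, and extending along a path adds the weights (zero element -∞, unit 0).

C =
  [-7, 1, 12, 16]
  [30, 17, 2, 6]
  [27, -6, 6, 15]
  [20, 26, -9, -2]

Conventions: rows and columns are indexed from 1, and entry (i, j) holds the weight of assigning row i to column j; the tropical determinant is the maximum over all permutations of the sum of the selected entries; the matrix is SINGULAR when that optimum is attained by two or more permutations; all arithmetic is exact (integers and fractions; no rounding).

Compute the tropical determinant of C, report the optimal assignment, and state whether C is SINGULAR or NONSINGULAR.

σ = (1, 2, 3, 4): (-7) + 17 + 6 + (-2) = 14
σ = (1, 2, 4, 3): (-7) + 17 + 15 + (-9) = 16
σ = (1, 3, 2, 4): (-7) + 2 + (-6) + (-2) = -13
σ = (1, 3, 4, 2): (-7) + 2 + 15 + 26 = 36
σ = (1, 4, 2, 3): (-7) + 6 + (-6) + (-9) = -16
σ = (1, 4, 3, 2): (-7) + 6 + 6 + 26 = 31
σ = (2, 1, 3, 4): 1 + 30 + 6 + (-2) = 35
σ = (2, 1, 4, 3): 1 + 30 + 15 + (-9) = 37
σ = (2, 3, 1, 4): 1 + 2 + 27 + (-2) = 28
σ = (2, 3, 4, 1): 1 + 2 + 15 + 20 = 38
σ = (2, 4, 1, 3): 1 + 6 + 27 + (-9) = 25
σ = (2, 4, 3, 1): 1 + 6 + 6 + 20 = 33
σ = (3, 1, 2, 4): 12 + 30 + (-6) + (-2) = 34
σ = (3, 1, 4, 2): 12 + 30 + 15 + 26 = 83
σ = (3, 2, 1, 4): 12 + 17 + 27 + (-2) = 54
σ = (3, 2, 4, 1): 12 + 17 + 15 + 20 = 64
σ = (3, 4, 1, 2): 12 + 6 + 27 + 26 = 71
σ = (3, 4, 2, 1): 12 + 6 + (-6) + 20 = 32
σ = (4, 1, 2, 3): 16 + 30 + (-6) + (-9) = 31
σ = (4, 1, 3, 2): 16 + 30 + 6 + 26 = 78
σ = (4, 2, 1, 3): 16 + 17 + 27 + (-9) = 51
σ = (4, 2, 3, 1): 16 + 17 + 6 + 20 = 59
σ = (4, 3, 1, 2): 16 + 2 + 27 + 26 = 71
σ = (4, 3, 2, 1): 16 + 2 + (-6) + 20 = 32
Optimal value attained by: σ = (3, 1, 4, 2).
Answer: det⊕(C) = 83; verdict: NONSINGULAR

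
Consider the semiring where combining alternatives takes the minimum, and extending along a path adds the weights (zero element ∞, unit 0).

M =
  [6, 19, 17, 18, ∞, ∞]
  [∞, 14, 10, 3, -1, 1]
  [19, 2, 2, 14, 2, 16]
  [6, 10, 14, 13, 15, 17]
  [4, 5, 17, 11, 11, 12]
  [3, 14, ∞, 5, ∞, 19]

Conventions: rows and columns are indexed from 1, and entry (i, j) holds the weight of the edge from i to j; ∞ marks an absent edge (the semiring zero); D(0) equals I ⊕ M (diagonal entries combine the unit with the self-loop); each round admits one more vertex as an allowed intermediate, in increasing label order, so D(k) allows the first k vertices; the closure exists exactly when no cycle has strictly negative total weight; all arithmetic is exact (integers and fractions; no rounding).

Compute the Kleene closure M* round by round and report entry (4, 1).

D(0):
  [0, 19, 17, 18, ∞, ∞]
  [∞, 0, 10, 3, -1, 1]
  [19, 2, 0, 14, 2, 16]
  [6, 10, 14, 0, 15, 17]
  [4, 5, 17, 11, 0, 12]
  [3, 14, ∞, 5, ∞, 0]
D(1):
  [0, 19, 17, 18, ∞, ∞]
  [∞, 0, 10, 3, -1, 1]
  [19, 2, 0, 14, 2, 16]
  [6, 10, 14, 0, 15, 17]
  [4, 5, 17, 11, 0, 12]
  [3, 14, 20, 5, ∞, 0]
D(2):
  [0, 19, 17, 18, 18, 20]
  [∞, 0, 10, 3, -1, 1]
  [19, 2, 0, 5, 1, 3]
  [6, 10, 14, 0, 9, 11]
  [4, 5, 15, 8, 0, 6]
  [3, 14, 20, 5, 13, 0]
D(3):
  [0, 19, 17, 18, 18, 20]
  [29, 0, 10, 3, -1, 1]
  [19, 2, 0, 5, 1, 3]
  [6, 10, 14, 0, 9, 11]
  [4, 5, 15, 8, 0, 6]
  [3, 14, 20, 5, 13, 0]
D(4):
  [0, 19, 17, 18, 18, 20]
  [9, 0, 10, 3, -1, 1]
  [11, 2, 0, 5, 1, 3]
  [6, 10, 14, 0, 9, 11]
  [4, 5, 15, 8, 0, 6]
  [3, 14, 19, 5, 13, 0]
D(5):
  [0, 19, 17, 18, 18, 20]
  [3, 0, 10, 3, -1, 1]
  [5, 2, 0, 5, 1, 3]
  [6, 10, 14, 0, 9, 11]
  [4, 5, 15, 8, 0, 6]
  [3, 14, 19, 5, 13, 0]
D(6):
  [0, 19, 17, 18, 18, 20]
  [3, 0, 10, 3, -1, 1]
  [5, 2, 0, 5, 1, 3]
  [6, 10, 14, 0, 9, 11]
  [4, 5, 15, 8, 0, 6]
  [3, 14, 19, 5, 13, 0]
Answer: M*[4][1] = 6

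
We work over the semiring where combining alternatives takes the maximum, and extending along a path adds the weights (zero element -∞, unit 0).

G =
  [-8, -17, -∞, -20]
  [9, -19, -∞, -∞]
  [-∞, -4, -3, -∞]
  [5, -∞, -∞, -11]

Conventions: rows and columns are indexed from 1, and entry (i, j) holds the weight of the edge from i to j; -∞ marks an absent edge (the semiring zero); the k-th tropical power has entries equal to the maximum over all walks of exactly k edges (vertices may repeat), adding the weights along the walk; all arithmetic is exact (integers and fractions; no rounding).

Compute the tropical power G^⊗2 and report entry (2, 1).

G^⊗2:
  [-8, -25, -∞, -28]
  [1, -8, -∞, -11]
  [5, -7, -6, -∞]
  [-3, -12, -∞, -15]
Key observation: the optimum is the walk 2->1->1, with weight 9 + (-8) = 1.
Optimal value attained by: walk 2->1->1.
Answer: (G^⊗2)[2][1] = 1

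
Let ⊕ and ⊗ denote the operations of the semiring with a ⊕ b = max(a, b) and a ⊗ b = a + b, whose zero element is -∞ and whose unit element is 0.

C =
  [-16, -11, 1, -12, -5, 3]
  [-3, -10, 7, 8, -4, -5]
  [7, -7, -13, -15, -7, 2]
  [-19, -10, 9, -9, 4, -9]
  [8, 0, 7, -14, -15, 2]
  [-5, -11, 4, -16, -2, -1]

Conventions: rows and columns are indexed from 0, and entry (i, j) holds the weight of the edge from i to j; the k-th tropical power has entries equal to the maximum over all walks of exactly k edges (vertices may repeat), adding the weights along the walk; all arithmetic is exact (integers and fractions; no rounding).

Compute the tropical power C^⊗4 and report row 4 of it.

C^⊗2:
  [8, -5, 7, -3, 1, 3]
  [14, 0, 17, -1, 12, 9]
  [1, -4, 8, 1, 2, 10]
  [16, 4, 11, -2, 2, 11]
  [14, 0, 9, 8, 3, 11]
  [11, -2, 5, -3, -3, 6]
C^⊗3:
  [14, 1, 9, 3, 3, 11]
  [24, 12, 19, 8, 10, 19]
  [15, 2, 14, 4, 8, 10]
  [18, 5, 17, 12, 11, 19]
  [16, 3, 17, 8, 12, 17]
  [12, 0, 12, 6, 6, 14]
C^⊗4:
  [16, 3, 15, 9, 9, 17]
  [26, 13, 25, 20, 19, 27]
  [21, 8, 16, 10, 10, 18]
  [24, 11, 23, 13, 17, 21]
  [24, 12, 21, 11, 15, 19]
  [19, 6, 18, 8, 12, 15]
Answer: row 4 of C^⊗4 = [24, 12, 21, 11, 15, 19]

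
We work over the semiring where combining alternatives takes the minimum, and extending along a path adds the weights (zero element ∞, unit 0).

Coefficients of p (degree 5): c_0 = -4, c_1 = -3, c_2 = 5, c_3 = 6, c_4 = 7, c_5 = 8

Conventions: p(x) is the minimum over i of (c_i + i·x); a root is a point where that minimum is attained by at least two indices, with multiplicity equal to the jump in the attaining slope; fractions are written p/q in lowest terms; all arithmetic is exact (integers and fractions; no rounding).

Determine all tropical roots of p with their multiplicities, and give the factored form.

hull edge (i=0, c=-4) to (i=1, c=-3): slope 1, span 1
hull edge (i=1, c=-3) to (i=5, c=8): slope 11/4, span 4
Factored form: p(x) = 8 ⊗ (x ⊕ (-11/4)) ⊗ (x ⊕ (-11/4)) ⊗ (x ⊕ (-11/4)) ⊗ (x ⊕ (-11/4)) ⊗ (x ⊕ (-1))
Answer: roots = -11/4 (mult 4), -1 (mult 1)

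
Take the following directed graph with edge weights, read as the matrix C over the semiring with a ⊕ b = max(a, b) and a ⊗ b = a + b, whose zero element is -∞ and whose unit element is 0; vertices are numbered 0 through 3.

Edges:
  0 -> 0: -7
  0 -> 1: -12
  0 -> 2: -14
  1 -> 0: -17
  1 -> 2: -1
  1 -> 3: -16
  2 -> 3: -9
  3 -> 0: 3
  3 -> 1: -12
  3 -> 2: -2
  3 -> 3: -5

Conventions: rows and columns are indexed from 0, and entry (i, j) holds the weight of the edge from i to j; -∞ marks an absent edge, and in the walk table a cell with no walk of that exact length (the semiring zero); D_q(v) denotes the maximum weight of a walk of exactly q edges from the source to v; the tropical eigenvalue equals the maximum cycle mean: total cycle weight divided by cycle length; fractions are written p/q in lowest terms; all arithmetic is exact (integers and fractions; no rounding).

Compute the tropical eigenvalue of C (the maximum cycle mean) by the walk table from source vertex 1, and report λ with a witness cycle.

q=0: [-∞, 0, -∞, -∞]
q=1: [-17, -∞, -1, -16]
q=2: [-13, -28, -18, -10]
q=3: [-7, -22, -12, -15]
q=4: [-12, -19, -17, -20]
Optimal cycle mean attained by: cycle 0->1->2->3->0, total (-12) + (-1) + (-9) + 3, length 4.
Answer: λ = -19/4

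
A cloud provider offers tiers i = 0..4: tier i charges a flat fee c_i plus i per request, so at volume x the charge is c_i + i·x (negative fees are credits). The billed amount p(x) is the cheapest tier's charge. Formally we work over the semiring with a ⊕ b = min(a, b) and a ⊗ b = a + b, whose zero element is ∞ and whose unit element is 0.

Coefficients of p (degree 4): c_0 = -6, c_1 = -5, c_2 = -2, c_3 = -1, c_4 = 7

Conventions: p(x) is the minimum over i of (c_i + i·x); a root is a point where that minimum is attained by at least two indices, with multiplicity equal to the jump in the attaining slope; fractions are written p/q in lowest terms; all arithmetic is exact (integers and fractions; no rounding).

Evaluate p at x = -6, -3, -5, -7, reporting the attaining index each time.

p(-6) = min(-6+0·(-6)=-6, -5+1·(-6)=-11, -2+2·(-6)=-14, -1+3·(-6)=-19, 7+4·(-6)=-17) = -19 (attained by i=3)
p(-3) = min(-6+0·(-3)=-6, -5+1·(-3)=-8, -2+2·(-3)=-8, -1+3·(-3)=-10, 7+4·(-3)=-5) = -10 (attained by i=3)
p(-5) = min(-6+0·(-5)=-6, -5+1·(-5)=-10, -2+2·(-5)=-12, -1+3·(-5)=-16, 7+4·(-5)=-13) = -16 (attained by i=3)
p(-7) = min(-6+0·(-7)=-6, -5+1·(-7)=-12, -2+2·(-7)=-16, -1+3·(-7)=-22, 7+4·(-7)=-21) = -22 (attained by i=3)
Answer: p(-6) = -19; p(-3) = -10; p(-5) = -16; p(-7) = -22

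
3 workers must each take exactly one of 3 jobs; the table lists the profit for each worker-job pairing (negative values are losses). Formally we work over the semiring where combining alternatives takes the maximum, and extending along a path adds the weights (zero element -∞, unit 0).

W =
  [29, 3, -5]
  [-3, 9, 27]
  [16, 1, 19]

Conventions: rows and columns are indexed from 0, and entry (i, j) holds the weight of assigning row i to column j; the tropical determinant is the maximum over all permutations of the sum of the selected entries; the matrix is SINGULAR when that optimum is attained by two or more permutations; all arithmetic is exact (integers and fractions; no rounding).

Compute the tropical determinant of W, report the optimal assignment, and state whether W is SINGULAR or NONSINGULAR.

σ = (0, 1, 2): 29 + 9 + 19 = 57
σ = (0, 2, 1): 29 + 27 + 1 = 57
σ = (1, 0, 2): 3 + (-3) + 19 = 19
σ = (1, 2, 0): 3 + 27 + 16 = 46
σ = (2, 0, 1): (-5) + (-3) + 1 = -7
σ = (2, 1, 0): (-5) + 9 + 16 = 20
Optimal value attained by: σ = (0, 1, 2).
Answer: det⊕(W) = 57; verdict: SINGULAR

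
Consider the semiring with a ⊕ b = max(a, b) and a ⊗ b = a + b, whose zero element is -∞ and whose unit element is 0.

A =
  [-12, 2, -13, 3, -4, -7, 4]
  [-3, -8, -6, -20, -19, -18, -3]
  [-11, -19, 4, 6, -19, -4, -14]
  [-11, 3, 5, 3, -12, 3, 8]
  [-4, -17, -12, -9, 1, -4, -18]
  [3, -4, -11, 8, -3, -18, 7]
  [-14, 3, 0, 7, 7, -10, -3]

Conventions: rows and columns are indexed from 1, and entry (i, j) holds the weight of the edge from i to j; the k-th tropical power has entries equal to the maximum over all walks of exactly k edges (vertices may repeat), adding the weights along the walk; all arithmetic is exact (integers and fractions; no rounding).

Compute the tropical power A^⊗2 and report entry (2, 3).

A^⊗2:
  [-1, 7, 8, 11, 11, 6, 11]
  [-11, 0, -2, 4, 4, -10, 1]
  [-1, 9, 11, 10, -6, 9, 14]
  [6, 11, 9, 15, 15, 6, 11]
  [-1, -2, -4, 4, 2, -3, 3]
  [-3, 11, 13, 14, 14, 11, 16]
  [3, 10, 12, 10, 8, 10, 15]
Key observation: the optimum is the walk 2->3->3, with weight (-6) + 4 = -2.
Optimal value attained by: walk 2->3->3.
Answer: (A^⊗2)[2][3] = -2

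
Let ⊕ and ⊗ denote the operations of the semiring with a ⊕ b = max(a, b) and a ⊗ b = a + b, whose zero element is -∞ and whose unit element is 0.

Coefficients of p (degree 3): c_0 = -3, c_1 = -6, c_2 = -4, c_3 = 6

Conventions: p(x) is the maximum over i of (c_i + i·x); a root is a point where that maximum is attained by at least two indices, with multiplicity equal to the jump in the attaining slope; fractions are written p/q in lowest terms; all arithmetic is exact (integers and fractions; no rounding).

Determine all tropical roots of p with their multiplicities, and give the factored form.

hull edge (i=0, c=-3) to (i=3, c=6): slope 3, span 3
Factored form: p(x) = 6 ⊗ (x ⊕ (-3)) ⊗ (x ⊕ (-3)) ⊗ (x ⊕ (-3))
Answer: roots = -3 (mult 3)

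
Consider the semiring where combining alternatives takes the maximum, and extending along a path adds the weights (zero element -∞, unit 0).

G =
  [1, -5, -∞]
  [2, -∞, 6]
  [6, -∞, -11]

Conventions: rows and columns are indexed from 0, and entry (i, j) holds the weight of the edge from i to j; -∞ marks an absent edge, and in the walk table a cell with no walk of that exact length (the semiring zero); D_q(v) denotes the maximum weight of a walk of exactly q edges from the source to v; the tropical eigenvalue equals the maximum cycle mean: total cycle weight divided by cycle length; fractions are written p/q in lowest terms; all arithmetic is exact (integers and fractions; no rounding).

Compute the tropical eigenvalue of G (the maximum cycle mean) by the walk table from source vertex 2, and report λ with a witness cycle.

q=0: [-∞, -∞, 0]
q=1: [6, -∞, -11]
q=2: [7, 1, -22]
q=3: [8, 2, 7]
Optimal cycle mean attained by: cycle 0->1->2->0, total (-5) + 6 + 6, length 3.
Answer: λ = 7/3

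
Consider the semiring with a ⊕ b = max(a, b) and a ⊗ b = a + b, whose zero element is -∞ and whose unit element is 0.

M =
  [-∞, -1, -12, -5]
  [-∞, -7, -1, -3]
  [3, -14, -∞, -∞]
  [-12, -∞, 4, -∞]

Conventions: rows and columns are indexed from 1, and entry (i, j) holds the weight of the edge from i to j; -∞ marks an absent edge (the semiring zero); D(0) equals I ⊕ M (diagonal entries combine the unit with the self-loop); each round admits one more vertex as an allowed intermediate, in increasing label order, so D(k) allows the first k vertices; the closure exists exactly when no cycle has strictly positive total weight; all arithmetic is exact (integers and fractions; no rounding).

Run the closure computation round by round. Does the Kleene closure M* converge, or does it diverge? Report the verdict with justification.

D(0):
  [0, -1, -12, -5]
  [-∞, 0, -1, -3]
  [3, -14, 0, -∞]
  [-12, -∞, 4, 0]
D(1):
  [0, -1, -12, -5]
  [-∞, 0, -1, -3]
  [3, 2, 0, -2]
  [-12, -13, 4, 0]
Detection: at round 2, diagonal entry (3, 3) turns strictly positive.
Key observation: the cycle 3->1->2->3 has total weight 3 + (-1) + (-1), which is strictly positive.
Answer: DIVERGES — positive cycle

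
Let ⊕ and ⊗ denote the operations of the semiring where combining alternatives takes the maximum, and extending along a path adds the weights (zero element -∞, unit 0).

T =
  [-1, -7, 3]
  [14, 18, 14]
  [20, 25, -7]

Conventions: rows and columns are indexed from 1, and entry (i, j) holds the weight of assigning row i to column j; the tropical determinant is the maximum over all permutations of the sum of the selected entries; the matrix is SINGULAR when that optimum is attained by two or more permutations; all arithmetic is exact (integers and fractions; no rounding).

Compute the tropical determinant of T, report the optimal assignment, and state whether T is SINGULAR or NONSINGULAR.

σ = (1, 2, 3): (-1) + 18 + (-7) = 10
σ = (1, 3, 2): (-1) + 14 + 25 = 38
σ = (2, 1, 3): (-7) + 14 + (-7) = 0
σ = (2, 3, 1): (-7) + 14 + 20 = 27
σ = (3, 1, 2): 3 + 14 + 25 = 42
σ = (3, 2, 1): 3 + 18 + 20 = 41
Optimal value attained by: σ = (3, 1, 2).
Answer: det⊕(T) = 42; verdict: NONSINGULAR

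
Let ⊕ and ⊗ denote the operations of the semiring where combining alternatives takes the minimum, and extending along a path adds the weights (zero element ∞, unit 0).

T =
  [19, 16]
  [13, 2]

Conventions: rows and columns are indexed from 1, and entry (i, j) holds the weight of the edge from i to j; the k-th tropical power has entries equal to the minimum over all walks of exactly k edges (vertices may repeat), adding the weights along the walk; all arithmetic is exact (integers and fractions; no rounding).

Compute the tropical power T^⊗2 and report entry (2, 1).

T^⊗2:
  [29, 18]
  [15, 4]
Key observation: the optimum is the walk 2->2->1, with weight 2 + 13 = 15.
Optimal value attained by: walk 2->2->1.
Answer: (T^⊗2)[2][1] = 15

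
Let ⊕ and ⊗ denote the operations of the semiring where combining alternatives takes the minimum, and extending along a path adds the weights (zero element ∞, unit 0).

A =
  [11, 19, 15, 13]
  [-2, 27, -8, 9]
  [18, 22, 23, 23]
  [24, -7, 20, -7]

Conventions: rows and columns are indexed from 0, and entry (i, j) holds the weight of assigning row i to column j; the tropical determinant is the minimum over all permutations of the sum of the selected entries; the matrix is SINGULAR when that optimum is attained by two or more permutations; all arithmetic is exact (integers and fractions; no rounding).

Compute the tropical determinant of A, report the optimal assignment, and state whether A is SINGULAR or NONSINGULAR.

σ = (0, 1, 2, 3): 11 + 27 + 23 + (-7) = 54
σ = (0, 1, 3, 2): 11 + 27 + 23 + 20 = 81
σ = (0, 2, 1, 3): 11 + (-8) + 22 + (-7) = 18
σ = (0, 2, 3, 1): 11 + (-8) + 23 + (-7) = 19
σ = (0, 3, 1, 2): 11 + 9 + 22 + 20 = 62
σ = (0, 3, 2, 1): 11 + 9 + 23 + (-7) = 36
σ = (1, 0, 2, 3): 19 + (-2) + 23 + (-7) = 33
σ = (1, 0, 3, 2): 19 + (-2) + 23 + 20 = 60
σ = (1, 2, 0, 3): 19 + (-8) + 18 + (-7) = 22
σ = (1, 2, 3, 0): 19 + (-8) + 23 + 24 = 58
σ = (1, 3, 0, 2): 19 + 9 + 18 + 20 = 66
σ = (1, 3, 2, 0): 19 + 9 + 23 + 24 = 75
σ = (2, 0, 1, 3): 15 + (-2) + 22 + (-7) = 28
σ = (2, 0, 3, 1): 15 + (-2) + 23 + (-7) = 29
σ = (2, 1, 0, 3): 15 + 27 + 18 + (-7) = 53
σ = (2, 1, 3, 0): 15 + 27 + 23 + 24 = 89
σ = (2, 3, 0, 1): 15 + 9 + 18 + (-7) = 35
σ = (2, 3, 1, 0): 15 + 9 + 22 + 24 = 70
σ = (3, 0, 1, 2): 13 + (-2) + 22 + 20 = 53
σ = (3, 0, 2, 1): 13 + (-2) + 23 + (-7) = 27
σ = (3, 1, 0, 2): 13 + 27 + 18 + 20 = 78
σ = (3, 1, 2, 0): 13 + 27 + 23 + 24 = 87
σ = (3, 2, 0, 1): 13 + (-8) + 18 + (-7) = 16
σ = (3, 2, 1, 0): 13 + (-8) + 22 + 24 = 51
Optimal value attained by: σ = (3, 2, 0, 1).
Answer: det⊕(A) = 16; verdict: NONSINGULAR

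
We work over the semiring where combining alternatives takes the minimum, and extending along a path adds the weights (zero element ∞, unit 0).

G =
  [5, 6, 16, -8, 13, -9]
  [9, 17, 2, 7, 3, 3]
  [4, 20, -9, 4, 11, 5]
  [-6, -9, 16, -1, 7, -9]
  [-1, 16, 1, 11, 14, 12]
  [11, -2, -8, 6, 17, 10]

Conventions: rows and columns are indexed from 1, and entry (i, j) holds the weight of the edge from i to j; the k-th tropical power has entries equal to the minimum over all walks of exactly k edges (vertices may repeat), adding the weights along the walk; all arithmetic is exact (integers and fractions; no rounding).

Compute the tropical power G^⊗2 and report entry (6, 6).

G^⊗2:
  [-14, -17, -17, -9, -1, -17]
  [1, -2, -7, 1, 13, -2]
  [-5, -5, -18, -5, 2, -5]
  [-7, -11, -17, -14, -6, -15]
  [4, 2, -8, -9, 12, -10]
  [-4, -3, -17, -4, 1, -3]
Key observation: the optimum is the walk 6->3->6, with weight (-8) + 5 = -3.
Optimal value attained by: walk 6->3->6.
Answer: (G^⊗2)[6][6] = -3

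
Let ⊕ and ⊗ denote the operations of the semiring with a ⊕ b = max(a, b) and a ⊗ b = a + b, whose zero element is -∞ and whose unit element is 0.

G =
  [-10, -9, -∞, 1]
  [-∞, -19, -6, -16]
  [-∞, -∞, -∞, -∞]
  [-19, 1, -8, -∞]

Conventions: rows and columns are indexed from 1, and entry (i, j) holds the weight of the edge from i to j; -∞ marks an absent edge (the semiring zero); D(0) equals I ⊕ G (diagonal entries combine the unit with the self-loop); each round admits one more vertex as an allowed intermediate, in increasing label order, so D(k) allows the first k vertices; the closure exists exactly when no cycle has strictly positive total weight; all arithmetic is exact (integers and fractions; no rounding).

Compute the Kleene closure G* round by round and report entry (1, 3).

D(0):
  [0, -9, -∞, 1]
  [-∞, 0, -6, -16]
  [-∞, -∞, 0, -∞]
  [-19, 1, -8, 0]
D(1):
  [0, -9, -∞, 1]
  [-∞, 0, -6, -16]
  [-∞, -∞, 0, -∞]
  [-19, 1, -8, 0]
D(2):
  [0, -9, -15, 1]
  [-∞, 0, -6, -16]
  [-∞, -∞, 0, -∞]
  [-19, 1, -5, 0]
D(3):
  [0, -9, -15, 1]
  [-∞, 0, -6, -16]
  [-∞, -∞, 0, -∞]
  [-19, 1, -5, 0]
D(4):
  [0, 2, -4, 1]
  [-35, 0, -6, -16]
  [-∞, -∞, 0, -∞]
  [-19, 1, -5, 0]
Answer: G*[1][3] = -4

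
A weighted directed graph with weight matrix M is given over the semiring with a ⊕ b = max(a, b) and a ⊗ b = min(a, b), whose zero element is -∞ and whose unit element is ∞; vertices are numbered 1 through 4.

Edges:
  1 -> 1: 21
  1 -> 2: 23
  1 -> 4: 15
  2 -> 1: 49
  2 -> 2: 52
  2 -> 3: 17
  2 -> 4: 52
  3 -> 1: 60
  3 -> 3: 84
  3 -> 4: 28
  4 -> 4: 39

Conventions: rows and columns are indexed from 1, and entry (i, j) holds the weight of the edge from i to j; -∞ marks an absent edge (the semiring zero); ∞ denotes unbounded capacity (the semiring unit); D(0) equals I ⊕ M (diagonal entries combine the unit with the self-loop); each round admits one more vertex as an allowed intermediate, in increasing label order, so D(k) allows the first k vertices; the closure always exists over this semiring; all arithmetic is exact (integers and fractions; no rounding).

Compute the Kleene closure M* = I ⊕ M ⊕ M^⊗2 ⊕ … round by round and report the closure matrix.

D(0):
  [∞, 23, -∞, 15]
  [49, ∞, 17, 52]
  [60, -∞, ∞, 28]
  [-∞, -∞, -∞, ∞]
D(1):
  [∞, 23, -∞, 15]
  [49, ∞, 17, 52]
  [60, 23, ∞, 28]
  [-∞, -∞, -∞, ∞]
D(2):
  [∞, 23, 17, 23]
  [49, ∞, 17, 52]
  [60, 23, ∞, 28]
  [-∞, -∞, -∞, ∞]
D(3):
  [∞, 23, 17, 23]
  [49, ∞, 17, 52]
  [60, 23, ∞, 28]
  [-∞, -∞, -∞, ∞]
D(4):
  [∞, 23, 17, 23]
  [49, ∞, 17, 52]
  [60, 23, ∞, 28]
  [-∞, -∞, -∞, ∞]
Answer: M* = [[∞, 23, 17, 23], [49, ∞, 17, 52], [60, 23, ∞, 28], [-∞, -∞, -∞, ∞]]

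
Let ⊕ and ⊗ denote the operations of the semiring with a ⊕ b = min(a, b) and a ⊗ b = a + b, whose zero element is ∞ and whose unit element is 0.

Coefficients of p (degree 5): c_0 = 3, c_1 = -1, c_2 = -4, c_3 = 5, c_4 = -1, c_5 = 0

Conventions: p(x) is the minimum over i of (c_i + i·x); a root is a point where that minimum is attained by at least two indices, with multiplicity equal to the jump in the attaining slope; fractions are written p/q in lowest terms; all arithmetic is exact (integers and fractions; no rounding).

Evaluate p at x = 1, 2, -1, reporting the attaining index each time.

p(1) = min(3+0·1=3, -1+1·1=0, -4+2·1=-2, 5+3·1=8, -1+4·1=3, 0+5·1=5) = -2 (attained by i=2)
p(2) = min(3+0·2=3, -1+1·2=1, -4+2·2=0, 5+3·2=11, -1+4·2=7, 0+5·2=10) = 0 (attained by i=2)
p(-1) = min(3+0·(-1)=3, -1+1·(-1)=-2, -4+2·(-1)=-6, 5+3·(-1)=2, -1+4·(-1)=-5, 0+5·(-1)=-5) = -6 (attained by i=2)
Answer: p(1) = -2; p(2) = 0; p(-1) = -6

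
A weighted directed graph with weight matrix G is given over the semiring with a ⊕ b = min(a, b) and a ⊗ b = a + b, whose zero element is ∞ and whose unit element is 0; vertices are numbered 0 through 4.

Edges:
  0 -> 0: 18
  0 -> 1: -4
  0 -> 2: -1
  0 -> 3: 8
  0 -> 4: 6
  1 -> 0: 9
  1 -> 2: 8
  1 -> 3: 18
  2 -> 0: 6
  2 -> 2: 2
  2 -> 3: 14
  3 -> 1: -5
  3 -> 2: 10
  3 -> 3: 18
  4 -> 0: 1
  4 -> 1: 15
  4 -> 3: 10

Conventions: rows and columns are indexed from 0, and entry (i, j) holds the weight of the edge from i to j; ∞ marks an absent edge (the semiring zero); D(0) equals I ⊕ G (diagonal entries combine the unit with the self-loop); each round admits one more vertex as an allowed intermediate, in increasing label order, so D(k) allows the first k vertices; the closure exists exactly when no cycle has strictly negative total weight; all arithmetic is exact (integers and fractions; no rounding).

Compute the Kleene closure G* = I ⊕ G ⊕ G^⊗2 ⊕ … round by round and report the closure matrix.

D(0):
  [0, -4, -1, 8, 6]
  [9, 0, 8, 18, ∞]
  [6, ∞, 0, 14, ∞]
  [∞, -5, 10, 0, ∞]
  [1, 15, ∞, 10, 0]
D(1):
  [0, -4, -1, 8, 6]
  [9, 0, 8, 17, 15]
  [6, 2, 0, 14, 12]
  [∞, -5, 10, 0, ∞]
  [1, -3, 0, 9, 0]
D(2):
  [0, -4, -1, 8, 6]
  [9, 0, 8, 17, 15]
  [6, 2, 0, 14, 12]
  [4, -5, 3, 0, 10]
  [1, -3, 0, 9, 0]
D(3):
  [0, -4, -1, 8, 6]
  [9, 0, 8, 17, 15]
  [6, 2, 0, 14, 12]
  [4, -5, 3, 0, 10]
  [1, -3, 0, 9, 0]
D(4):
  [0, -4, -1, 8, 6]
  [9, 0, 8, 17, 15]
  [6, 2, 0, 14, 12]
  [4, -5, 3, 0, 10]
  [1, -3, 0, 9, 0]
D(5):
  [0, -4, -1, 8, 6]
  [9, 0, 8, 17, 15]
  [6, 2, 0, 14, 12]
  [4, -5, 3, 0, 10]
  [1, -3, 0, 9, 0]
Answer: G* = [[0, -4, -1, 8, 6], [9, 0, 8, 17, 15], [6, 2, 0, 14, 12], [4, -5, 3, 0, 10], [1, -3, 0, 9, 0]]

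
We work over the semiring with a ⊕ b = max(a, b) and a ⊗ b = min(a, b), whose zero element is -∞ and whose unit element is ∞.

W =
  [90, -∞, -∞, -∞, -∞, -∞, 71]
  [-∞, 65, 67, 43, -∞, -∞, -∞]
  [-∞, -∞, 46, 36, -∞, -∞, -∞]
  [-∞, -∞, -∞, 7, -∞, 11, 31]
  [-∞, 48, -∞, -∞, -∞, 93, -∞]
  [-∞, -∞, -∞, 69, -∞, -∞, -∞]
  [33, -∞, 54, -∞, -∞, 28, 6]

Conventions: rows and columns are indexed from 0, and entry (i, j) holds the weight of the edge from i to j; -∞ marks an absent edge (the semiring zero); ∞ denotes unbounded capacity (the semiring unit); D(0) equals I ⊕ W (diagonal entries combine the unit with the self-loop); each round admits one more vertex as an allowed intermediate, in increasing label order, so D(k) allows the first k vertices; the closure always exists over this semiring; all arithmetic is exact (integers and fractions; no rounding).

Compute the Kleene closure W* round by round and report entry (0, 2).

D(0):
  [∞, -∞, -∞, -∞, -∞, -∞, 71]
  [-∞, ∞, 67, 43, -∞, -∞, -∞]
  [-∞, -∞, ∞, 36, -∞, -∞, -∞]
  [-∞, -∞, -∞, ∞, -∞, 11, 31]
  [-∞, 48, -∞, -∞, ∞, 93, -∞]
  [-∞, -∞, -∞, 69, -∞, ∞, -∞]
  [33, -∞, 54, -∞, -∞, 28, ∞]
D(1):
  [∞, -∞, -∞, -∞, -∞, -∞, 71]
  [-∞, ∞, 67, 43, -∞, -∞, -∞]
  [-∞, -∞, ∞, 36, -∞, -∞, -∞]
  [-∞, -∞, -∞, ∞, -∞, 11, 31]
  [-∞, 48, -∞, -∞, ∞, 93, -∞]
  [-∞, -∞, -∞, 69, -∞, ∞, -∞]
  [33, -∞, 54, -∞, -∞, 28, ∞]
D(2):
  [∞, -∞, -∞, -∞, -∞, -∞, 71]
  [-∞, ∞, 67, 43, -∞, -∞, -∞]
  [-∞, -∞, ∞, 36, -∞, -∞, -∞]
  [-∞, -∞, -∞, ∞, -∞, 11, 31]
  [-∞, 48, 48, 43, ∞, 93, -∞]
  [-∞, -∞, -∞, 69, -∞, ∞, -∞]
  [33, -∞, 54, -∞, -∞, 28, ∞]
D(3):
  [∞, -∞, -∞, -∞, -∞, -∞, 71]
  [-∞, ∞, 67, 43, -∞, -∞, -∞]
  [-∞, -∞, ∞, 36, -∞, -∞, -∞]
  [-∞, -∞, -∞, ∞, -∞, 11, 31]
  [-∞, 48, 48, 43, ∞, 93, -∞]
  [-∞, -∞, -∞, 69, -∞, ∞, -∞]
  [33, -∞, 54, 36, -∞, 28, ∞]
D(4):
  [∞, -∞, -∞, -∞, -∞, -∞, 71]
  [-∞, ∞, 67, 43, -∞, 11, 31]
  [-∞, -∞, ∞, 36, -∞, 11, 31]
  [-∞, -∞, -∞, ∞, -∞, 11, 31]
  [-∞, 48, 48, 43, ∞, 93, 31]
  [-∞, -∞, -∞, 69, -∞, ∞, 31]
  [33, -∞, 54, 36, -∞, 28, ∞]
D(5):
  [∞, -∞, -∞, -∞, -∞, -∞, 71]
  [-∞, ∞, 67, 43, -∞, 11, 31]
  [-∞, -∞, ∞, 36, -∞, 11, 31]
  [-∞, -∞, -∞, ∞, -∞, 11, 31]
  [-∞, 48, 48, 43, ∞, 93, 31]
  [-∞, -∞, -∞, 69, -∞, ∞, 31]
  [33, -∞, 54, 36, -∞, 28, ∞]
D(6):
  [∞, -∞, -∞, -∞, -∞, -∞, 71]
  [-∞, ∞, 67, 43, -∞, 11, 31]
  [-∞, -∞, ∞, 36, -∞, 11, 31]
  [-∞, -∞, -∞, ∞, -∞, 11, 31]
  [-∞, 48, 48, 69, ∞, 93, 31]
  [-∞, -∞, -∞, 69, -∞, ∞, 31]
  [33, -∞, 54, 36, -∞, 28, ∞]
D(7):
  [∞, -∞, 54, 36, -∞, 28, 71]
  [31, ∞, 67, 43, -∞, 28, 31]
  [31, -∞, ∞, 36, -∞, 28, 31]
  [31, -∞, 31, ∞, -∞, 28, 31]
  [31, 48, 48, 69, ∞, 93, 31]
  [31, -∞, 31, 69, -∞, ∞, 31]
  [33, -∞, 54, 36, -∞, 28, ∞]
Answer: W*[0][2] = 54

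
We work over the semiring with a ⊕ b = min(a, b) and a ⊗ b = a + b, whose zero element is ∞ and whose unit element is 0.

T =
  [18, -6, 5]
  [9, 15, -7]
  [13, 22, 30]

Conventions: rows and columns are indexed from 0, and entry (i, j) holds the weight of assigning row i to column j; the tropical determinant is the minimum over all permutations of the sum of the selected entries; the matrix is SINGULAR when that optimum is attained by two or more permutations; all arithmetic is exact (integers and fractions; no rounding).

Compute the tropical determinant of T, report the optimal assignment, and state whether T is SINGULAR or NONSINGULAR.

σ = (0, 1, 2): 18 + 15 + 30 = 63
σ = (0, 2, 1): 18 + (-7) + 22 = 33
σ = (1, 0, 2): (-6) + 9 + 30 = 33
σ = (1, 2, 0): (-6) + (-7) + 13 = 0
σ = (2, 0, 1): 5 + 9 + 22 = 36
σ = (2, 1, 0): 5 + 15 + 13 = 33
Optimal value attained by: σ = (1, 2, 0).
Answer: det⊕(T) = 0; verdict: NONSINGULAR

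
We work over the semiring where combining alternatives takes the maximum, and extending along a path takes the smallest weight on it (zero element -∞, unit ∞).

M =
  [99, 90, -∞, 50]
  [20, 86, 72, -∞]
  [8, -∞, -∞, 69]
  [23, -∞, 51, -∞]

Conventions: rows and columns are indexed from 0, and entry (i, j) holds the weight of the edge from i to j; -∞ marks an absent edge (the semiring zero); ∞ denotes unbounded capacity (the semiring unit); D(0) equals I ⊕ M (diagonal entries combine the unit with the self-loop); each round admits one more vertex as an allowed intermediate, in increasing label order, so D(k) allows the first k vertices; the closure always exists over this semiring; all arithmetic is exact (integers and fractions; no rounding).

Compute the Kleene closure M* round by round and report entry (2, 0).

D(0):
  [∞, 90, -∞, 50]
  [20, ∞, 72, -∞]
  [8, -∞, ∞, 69]
  [23, -∞, 51, ∞]
D(1):
  [∞, 90, -∞, 50]
  [20, ∞, 72, 20]
  [8, 8, ∞, 69]
  [23, 23, 51, ∞]
D(2):
  [∞, 90, 72, 50]
  [20, ∞, 72, 20]
  [8, 8, ∞, 69]
  [23, 23, 51, ∞]
D(3):
  [∞, 90, 72, 69]
  [20, ∞, 72, 69]
  [8, 8, ∞, 69]
  [23, 23, 51, ∞]
D(4):
  [∞, 90, 72, 69]
  [23, ∞, 72, 69]
  [23, 23, ∞, 69]
  [23, 23, 51, ∞]
Answer: M*[2][0] = 23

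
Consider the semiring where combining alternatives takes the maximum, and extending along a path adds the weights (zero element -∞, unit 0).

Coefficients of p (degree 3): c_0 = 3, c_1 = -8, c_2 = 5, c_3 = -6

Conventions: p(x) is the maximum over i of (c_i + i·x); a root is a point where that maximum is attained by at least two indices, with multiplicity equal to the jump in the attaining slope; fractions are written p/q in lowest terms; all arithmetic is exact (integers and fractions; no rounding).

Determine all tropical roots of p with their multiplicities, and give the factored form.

hull edge (i=0, c=3) to (i=2, c=5): slope 1, span 2
hull edge (i=2, c=5) to (i=3, c=-6): slope -11, span 1
Factored form: p(x) = -6 ⊗ (x ⊕ (-1)) ⊗ (x ⊕ (-1)) ⊗ (x ⊕ 11)
Answer: roots = -1 (mult 2), 11 (mult 1)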